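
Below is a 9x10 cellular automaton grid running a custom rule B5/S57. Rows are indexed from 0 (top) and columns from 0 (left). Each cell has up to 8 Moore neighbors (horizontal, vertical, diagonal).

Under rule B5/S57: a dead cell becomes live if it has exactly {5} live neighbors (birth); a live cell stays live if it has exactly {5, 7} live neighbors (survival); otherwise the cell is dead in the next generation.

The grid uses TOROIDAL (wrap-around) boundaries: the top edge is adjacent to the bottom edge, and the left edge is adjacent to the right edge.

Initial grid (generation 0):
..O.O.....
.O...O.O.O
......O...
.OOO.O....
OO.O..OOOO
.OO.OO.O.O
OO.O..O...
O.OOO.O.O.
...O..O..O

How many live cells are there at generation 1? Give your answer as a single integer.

Simulating step by step:
Generation 0 (given above): 37 live cells
Generation 1: 12 live cells
..........
..........
..........
..........
OO..O.....
.OO...O.O.
.O.OOO....
..........
...O......
Population at generation 1: 12

Answer: 12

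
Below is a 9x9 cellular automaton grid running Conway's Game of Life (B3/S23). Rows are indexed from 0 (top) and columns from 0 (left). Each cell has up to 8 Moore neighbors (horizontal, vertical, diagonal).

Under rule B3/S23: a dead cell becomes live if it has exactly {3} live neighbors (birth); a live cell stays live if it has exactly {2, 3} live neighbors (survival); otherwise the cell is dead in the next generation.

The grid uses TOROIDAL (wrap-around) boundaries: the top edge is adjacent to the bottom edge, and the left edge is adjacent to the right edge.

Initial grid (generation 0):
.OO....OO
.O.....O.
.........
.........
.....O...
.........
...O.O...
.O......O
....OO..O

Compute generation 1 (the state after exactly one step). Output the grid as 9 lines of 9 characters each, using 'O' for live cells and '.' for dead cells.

Answer: .OO...OOO
OOO....OO
.........
.........
.........
....O....
.........
O....O...
.OO.....O

Derivation:
Simulating step by step:
Generation 0 (given above): 14 live cells
Generation 1: 16 live cells
(generation 1 grid is the final answer)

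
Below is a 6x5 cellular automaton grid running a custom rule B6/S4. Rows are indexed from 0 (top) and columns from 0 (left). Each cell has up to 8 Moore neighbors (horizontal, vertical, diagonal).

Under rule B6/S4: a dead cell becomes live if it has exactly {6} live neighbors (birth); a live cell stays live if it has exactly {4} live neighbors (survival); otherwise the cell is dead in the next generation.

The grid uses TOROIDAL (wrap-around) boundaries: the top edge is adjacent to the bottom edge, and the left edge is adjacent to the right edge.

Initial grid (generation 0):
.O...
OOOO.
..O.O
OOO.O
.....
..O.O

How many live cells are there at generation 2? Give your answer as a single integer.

Simulating step by step:
Generation 0 (given above): 13 live cells
Generation 1: 6 live cells
.O...
.OO..
O..OO
.....
.....
.....
Generation 2: 0 live cells
.....
.....
.....
.....
.....
.....
Population at generation 2: 0

Answer: 0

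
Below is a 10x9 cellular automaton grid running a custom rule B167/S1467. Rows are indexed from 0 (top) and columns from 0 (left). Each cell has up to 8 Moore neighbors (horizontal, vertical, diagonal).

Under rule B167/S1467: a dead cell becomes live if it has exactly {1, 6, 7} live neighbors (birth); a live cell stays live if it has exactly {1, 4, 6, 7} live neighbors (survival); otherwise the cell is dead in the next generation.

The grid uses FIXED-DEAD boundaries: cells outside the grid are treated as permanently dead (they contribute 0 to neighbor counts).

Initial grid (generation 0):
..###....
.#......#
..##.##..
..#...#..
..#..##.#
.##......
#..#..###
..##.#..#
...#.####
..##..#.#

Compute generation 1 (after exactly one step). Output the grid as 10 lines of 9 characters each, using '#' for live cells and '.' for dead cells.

Answer: #...##.##
#........
#.......#
......#.#
#...#....
.........
#........
#.....###
...#..#..
.#.......

Derivation:
Simulating step by step:
Generation 0 (given above): 35 live cells
Generation 1: 20 live cells
(generation 1 grid is the final answer)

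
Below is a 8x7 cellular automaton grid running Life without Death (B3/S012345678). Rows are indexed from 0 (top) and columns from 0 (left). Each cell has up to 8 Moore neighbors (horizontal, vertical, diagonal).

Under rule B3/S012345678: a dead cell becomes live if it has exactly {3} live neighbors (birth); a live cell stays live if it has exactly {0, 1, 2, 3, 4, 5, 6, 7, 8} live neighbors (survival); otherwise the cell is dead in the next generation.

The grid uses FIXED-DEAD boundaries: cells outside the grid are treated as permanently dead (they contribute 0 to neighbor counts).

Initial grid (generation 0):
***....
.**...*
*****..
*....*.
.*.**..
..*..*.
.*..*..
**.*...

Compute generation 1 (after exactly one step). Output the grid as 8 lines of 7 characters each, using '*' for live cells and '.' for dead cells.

Answer: ***....
.**...*
******.
*....*.
.*****.
.**..*.
**.**..
****...

Derivation:
Simulating step by step:
Generation 0 (given above): 23 live cells
Generation 1: 30 live cells
(generation 1 grid is the final answer)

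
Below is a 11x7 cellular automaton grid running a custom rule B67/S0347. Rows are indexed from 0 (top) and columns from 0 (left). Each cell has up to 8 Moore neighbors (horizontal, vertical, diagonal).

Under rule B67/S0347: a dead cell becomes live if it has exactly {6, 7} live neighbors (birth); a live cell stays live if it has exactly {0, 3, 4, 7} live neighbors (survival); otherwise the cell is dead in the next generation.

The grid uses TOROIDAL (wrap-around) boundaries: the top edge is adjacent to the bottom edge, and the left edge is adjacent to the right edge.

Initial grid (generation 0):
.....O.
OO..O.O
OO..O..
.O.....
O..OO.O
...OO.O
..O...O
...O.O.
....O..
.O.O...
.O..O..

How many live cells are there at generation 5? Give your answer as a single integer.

Answer: 5

Derivation:
Simulating step by step:
Generation 0 (given above): 25 live cells
Generation 1: 13 live cells
.....O.
OO....O
.O.....
.O.....
O..OO..
...OO.O
.......
.......
....O..
.......
.......
Generation 2: 7 live cells
.......
O......
.O.....
.......
...OO..
...OO..
.......
.......
....O..
.......
.......
Generation 3: 5 live cells
.......
.......
.......
.......
...OO..
...OO..
.......
.......
....O..
.......
.......
Generation 4: 5 live cells
.......
.......
.......
.......
...OO..
...OO..
.......
.......
....O..
.......
.......
Generation 5: 5 live cells
.......
.......
.......
.......
...OO..
...OO..
.......
.......
....O..
.......
.......
Population at generation 5: 5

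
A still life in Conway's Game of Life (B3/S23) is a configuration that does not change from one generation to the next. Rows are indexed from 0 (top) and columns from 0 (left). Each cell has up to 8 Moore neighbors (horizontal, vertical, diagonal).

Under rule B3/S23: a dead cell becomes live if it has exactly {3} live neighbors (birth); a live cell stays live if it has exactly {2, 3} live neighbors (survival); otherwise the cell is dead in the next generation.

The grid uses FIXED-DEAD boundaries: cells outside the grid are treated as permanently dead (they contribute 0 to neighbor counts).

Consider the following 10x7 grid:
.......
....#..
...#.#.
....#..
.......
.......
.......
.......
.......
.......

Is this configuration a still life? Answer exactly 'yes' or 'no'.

Answer: yes

Derivation:
Compute generation 1 and compare to generation 0 (given above):
Generation 1:
.......
....#..
...#.#.
....#..
.......
.......
.......
.......
.......
.......
The grids are IDENTICAL -> still life.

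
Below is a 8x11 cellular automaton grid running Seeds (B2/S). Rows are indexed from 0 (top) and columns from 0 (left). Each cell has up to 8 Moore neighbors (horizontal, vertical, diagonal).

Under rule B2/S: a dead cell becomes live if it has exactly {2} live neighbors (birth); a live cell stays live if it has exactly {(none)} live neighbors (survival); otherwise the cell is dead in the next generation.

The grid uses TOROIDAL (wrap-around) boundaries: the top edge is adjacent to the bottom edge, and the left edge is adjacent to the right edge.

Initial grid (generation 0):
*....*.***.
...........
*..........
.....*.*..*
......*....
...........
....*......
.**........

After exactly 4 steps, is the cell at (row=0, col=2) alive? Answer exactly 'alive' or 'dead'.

Answer: dead

Derivation:
Simulating step by step:
Generation 0 (given above): 13 live cells
Generation 1: 25 live cells
..*...*...*
**....**.*.
......*...*
*..........
.....*.*...
.....*.....
.***.......
*..*****.**
Generation 2: 15 live cells
...........
..*.....*..
.....*..**.
.....*.*..*
....*......
.*.*.......
.......***.
........*..
Generation 3: 16 live cells
.......***.
.......*...
....*.....*
...........
*.**.**....
..*.*..*.*.
..*........
...........
Generation 4: 17 live cells
......*....
......*...*
...........
***...*...*
.......**.*
........*.*
.*......*..
.......*.*.

Cell (0,2) at generation 4: 0 -> dead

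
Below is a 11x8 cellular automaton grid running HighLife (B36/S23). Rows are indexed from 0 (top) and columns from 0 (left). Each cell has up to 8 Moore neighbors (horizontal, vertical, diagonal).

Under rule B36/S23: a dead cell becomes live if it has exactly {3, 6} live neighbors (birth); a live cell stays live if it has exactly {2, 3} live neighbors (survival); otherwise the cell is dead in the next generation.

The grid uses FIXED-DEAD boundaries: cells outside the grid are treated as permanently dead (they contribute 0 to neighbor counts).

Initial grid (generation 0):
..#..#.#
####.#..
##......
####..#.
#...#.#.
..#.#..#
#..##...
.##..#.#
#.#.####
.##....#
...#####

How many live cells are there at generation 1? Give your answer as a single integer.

Simulating step by step:
Generation 0 (given above): 42 live cells
Generation 1: 38 live cells
..###.#.
#..##.#.
....#...
..##.#..
#...#.##
.#..#...
....###.
#.#....#
##..##.#
.##..#..
..######
Population at generation 1: 38

Answer: 38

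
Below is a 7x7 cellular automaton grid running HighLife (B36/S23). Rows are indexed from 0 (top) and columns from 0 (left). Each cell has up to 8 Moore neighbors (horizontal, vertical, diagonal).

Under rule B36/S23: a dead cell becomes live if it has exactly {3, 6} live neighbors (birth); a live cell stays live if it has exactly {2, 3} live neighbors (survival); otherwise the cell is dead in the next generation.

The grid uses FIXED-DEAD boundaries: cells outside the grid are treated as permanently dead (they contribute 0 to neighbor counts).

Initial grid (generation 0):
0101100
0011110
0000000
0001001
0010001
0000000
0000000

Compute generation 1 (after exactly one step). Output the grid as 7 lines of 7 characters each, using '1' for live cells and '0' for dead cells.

Simulating step by step:
Generation 0 (given above): 11 live cells
Generation 1: 5 live cells
(generation 1 grid is the final answer)

Answer: 0000010
0010010
0010010
0000000
0000000
0000000
0000000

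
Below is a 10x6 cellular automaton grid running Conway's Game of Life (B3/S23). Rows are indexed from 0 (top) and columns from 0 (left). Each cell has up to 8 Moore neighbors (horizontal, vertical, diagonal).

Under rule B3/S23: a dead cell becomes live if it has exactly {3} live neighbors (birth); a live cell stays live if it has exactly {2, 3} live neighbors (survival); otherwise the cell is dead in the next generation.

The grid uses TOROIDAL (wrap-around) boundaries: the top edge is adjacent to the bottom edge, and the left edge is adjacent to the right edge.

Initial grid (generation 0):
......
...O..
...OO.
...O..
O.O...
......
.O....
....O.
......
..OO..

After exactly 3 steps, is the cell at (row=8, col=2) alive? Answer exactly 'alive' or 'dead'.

Simulating step by step:
Generation 0 (given above): 10 live cells
Generation 1: 12 live cells
..OO..
...OO.
..OOO.
..OOO.
......
.O....
......
......
...O..
......
Generation 2: 10 live cells
..OOO.
......
.....O
..O.O.
..OO..
......
......
......
......
..OO..
Generation 3: 10 live cells
..O.O.
...OO.
......
..O.O.
..OO..
......
......
......
......
..O.O.

Cell (8,2) at generation 3: 0 -> dead

Answer: dead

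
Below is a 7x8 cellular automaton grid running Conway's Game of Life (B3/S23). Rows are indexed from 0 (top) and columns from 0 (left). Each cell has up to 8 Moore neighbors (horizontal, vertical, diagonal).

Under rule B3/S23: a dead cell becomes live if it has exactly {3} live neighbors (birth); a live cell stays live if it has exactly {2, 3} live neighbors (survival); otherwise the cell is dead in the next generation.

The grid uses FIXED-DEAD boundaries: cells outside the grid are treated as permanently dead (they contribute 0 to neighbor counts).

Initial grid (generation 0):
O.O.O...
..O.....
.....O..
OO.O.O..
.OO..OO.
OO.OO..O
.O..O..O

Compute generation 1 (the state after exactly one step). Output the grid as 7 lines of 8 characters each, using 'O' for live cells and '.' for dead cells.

Simulating step by step:
Generation 0 (given above): 21 live cells
Generation 1: 21 live cells
(generation 1 grid is the final answer)

Answer: .O.O....
.O.O....
.OO.O...
OO...O..
.....OO.
O..OO..O
OOOOO...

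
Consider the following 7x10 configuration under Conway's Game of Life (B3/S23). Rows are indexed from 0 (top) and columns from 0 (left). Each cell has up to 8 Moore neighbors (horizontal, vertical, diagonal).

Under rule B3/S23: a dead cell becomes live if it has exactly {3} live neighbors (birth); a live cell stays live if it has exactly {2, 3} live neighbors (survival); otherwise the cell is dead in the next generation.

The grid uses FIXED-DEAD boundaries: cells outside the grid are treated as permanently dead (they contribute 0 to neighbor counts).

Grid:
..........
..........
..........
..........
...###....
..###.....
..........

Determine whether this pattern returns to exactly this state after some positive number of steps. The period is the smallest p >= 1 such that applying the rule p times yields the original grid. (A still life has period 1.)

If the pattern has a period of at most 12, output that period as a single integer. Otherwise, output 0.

Answer: 2

Derivation:
Simulating and comparing each generation to the original:
Gen 0 (original, given above): 6 live cells
Gen 1: 6 live cells, differs from original
Gen 2: 6 live cells, MATCHES original -> period = 2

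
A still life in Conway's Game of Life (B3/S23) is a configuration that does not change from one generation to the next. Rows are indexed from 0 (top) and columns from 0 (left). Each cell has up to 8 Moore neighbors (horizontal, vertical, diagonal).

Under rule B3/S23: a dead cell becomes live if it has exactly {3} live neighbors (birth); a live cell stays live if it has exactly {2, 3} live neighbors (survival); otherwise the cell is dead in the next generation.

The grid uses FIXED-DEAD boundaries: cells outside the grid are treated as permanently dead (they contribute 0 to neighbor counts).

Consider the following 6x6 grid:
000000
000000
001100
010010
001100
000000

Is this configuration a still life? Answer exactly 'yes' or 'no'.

Answer: yes

Derivation:
Compute generation 1 and compare to generation 0 (given above):
Generation 1:
000000
000000
001100
010010
001100
000000
The grids are IDENTICAL -> still life.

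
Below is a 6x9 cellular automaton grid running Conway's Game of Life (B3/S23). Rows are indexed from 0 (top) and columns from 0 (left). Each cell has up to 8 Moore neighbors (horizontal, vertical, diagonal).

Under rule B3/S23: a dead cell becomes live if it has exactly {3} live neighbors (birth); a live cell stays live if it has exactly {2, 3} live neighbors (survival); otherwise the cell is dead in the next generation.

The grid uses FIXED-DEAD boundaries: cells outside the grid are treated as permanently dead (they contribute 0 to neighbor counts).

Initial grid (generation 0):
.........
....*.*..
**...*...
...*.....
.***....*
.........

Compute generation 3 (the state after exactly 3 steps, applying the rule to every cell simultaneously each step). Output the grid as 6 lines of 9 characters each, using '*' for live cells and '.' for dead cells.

Answer: .........
....**...
...*.**..
.**..*...
.*..*....
.***.....

Derivation:
Simulating step by step:
Generation 0 (given above): 10 live cells
Generation 1: 9 live cells
.........
.....*...
....**...
*..**....
..**.....
..*......
Generation 2: 11 live cells
.........
....**...
...*.*...
..*..*...
.**.*....
..**.....
Generation 3: 13 live cells
(generation 3 grid is the final answer)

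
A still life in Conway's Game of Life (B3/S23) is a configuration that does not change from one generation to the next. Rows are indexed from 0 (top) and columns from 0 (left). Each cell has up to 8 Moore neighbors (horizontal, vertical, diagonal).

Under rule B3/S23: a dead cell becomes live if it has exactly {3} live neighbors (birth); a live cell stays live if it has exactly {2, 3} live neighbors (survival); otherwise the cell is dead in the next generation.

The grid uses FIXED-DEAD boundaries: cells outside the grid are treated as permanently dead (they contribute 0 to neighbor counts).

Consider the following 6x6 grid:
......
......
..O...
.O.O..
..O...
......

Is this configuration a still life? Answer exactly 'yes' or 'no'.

Answer: yes

Derivation:
Compute generation 1 and compare to generation 0 (given above):
Generation 1:
......
......
..O...
.O.O..
..O...
......
The grids are IDENTICAL -> still life.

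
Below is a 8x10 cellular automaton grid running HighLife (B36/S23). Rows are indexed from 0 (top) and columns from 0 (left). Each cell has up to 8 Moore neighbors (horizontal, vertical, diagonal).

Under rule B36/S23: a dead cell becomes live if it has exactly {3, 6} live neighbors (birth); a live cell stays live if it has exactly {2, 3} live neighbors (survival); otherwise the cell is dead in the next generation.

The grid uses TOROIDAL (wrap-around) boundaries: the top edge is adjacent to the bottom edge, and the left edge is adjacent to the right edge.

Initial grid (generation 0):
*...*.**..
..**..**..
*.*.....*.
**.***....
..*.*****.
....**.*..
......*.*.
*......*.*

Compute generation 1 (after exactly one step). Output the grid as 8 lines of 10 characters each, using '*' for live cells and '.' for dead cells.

Simulating step by step:
Generation 0 (given above): 30 live cells
Generation 1: 32 live cells
(generation 1 grid is the final answer)

Answer: **.*.*...*
..**.**.**
*....***.*
*.......*.
.**....**.
...**.*...
.....**.**
*....*...*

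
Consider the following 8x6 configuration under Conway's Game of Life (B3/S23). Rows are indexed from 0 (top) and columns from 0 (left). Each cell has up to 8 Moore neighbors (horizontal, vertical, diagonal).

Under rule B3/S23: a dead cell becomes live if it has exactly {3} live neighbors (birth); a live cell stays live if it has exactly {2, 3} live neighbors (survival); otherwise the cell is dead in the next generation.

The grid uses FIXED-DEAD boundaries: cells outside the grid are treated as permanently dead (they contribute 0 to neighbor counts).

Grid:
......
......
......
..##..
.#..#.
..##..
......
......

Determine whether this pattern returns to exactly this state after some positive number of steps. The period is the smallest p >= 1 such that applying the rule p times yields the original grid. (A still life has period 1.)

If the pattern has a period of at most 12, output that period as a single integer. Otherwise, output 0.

Answer: 1

Derivation:
Simulating and comparing each generation to the original:
Gen 0 (original, given above): 6 live cells
Gen 1: 6 live cells, MATCHES original -> period = 1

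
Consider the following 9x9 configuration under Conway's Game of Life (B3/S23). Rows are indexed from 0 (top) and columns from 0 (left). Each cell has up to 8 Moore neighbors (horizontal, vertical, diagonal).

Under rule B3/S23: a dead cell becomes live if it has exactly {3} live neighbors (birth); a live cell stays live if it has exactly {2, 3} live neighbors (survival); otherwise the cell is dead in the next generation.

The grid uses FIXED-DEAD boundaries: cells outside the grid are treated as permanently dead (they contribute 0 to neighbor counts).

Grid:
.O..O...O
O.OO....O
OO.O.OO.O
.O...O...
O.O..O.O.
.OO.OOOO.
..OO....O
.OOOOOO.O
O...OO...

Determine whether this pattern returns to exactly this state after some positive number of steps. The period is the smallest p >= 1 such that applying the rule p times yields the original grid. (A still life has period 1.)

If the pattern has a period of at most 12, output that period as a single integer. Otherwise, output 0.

Simulating and comparing each generation to the original:
Gen 0 (original, given above): 38 live cells
Gen 1: 29 live cells, differs from original
Gen 2: 35 live cells, differs from original
Gen 3: 31 live cells, differs from original
Gen 4: 29 live cells, differs from original
Gen 5: 32 live cells, differs from original
Gen 6: 30 live cells, differs from original
Gen 7: 35 live cells, differs from original
Gen 8: 23 live cells, differs from original
Gen 9: 17 live cells, differs from original
Gen 10: 22 live cells, differs from original
Gen 11: 14 live cells, differs from original
Gen 12: 12 live cells, differs from original
No period found within 12 steps.

Answer: 0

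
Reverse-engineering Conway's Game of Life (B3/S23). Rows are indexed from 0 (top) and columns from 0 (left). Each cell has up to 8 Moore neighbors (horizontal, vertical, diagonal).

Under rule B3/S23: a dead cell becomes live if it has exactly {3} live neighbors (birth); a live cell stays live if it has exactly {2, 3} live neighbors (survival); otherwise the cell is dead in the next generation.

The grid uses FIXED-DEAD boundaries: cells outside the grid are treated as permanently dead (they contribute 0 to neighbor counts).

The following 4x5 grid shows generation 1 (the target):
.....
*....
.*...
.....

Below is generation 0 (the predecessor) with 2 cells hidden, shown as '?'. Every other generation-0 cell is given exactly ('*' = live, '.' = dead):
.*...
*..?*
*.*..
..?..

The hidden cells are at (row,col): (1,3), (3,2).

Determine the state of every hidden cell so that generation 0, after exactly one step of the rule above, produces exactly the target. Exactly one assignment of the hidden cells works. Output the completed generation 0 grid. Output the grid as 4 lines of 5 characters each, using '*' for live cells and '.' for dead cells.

Answer: .*...
*...*
*.*..
.....

Derivation:
Hidden generation-0 cells (in order): (1,3), (3,2).
A hidden cell only influences target cells in its own 3x3 neighborhood. Try each of the 2^2 = 4 assignments, step the completed generation 0 forward once under B3/S23, and compare with the target:
  (1,3)=. (3,2)=. -> step reproduces the target at every cell -> ACCEPT
  (1,3)=. (3,2)=* -> step gives (2,1)='.' but target has '*' -> reject
  (1,3)=* (3,2)=. -> step gives (1,2)='*' but target has '.' -> reject
  (1,3)=* (3,2)=* -> step gives (1,2)='*' but target has '.' -> reject
Unique solution: (1,3)=dead, (3,2)=dead.
Check: live-neighbor counts of every cell in the completed generation 0:
21111
24220
13021
12110
Applying B3/S23 to generation 0 with these counts gives:
.....
*....
.*...
.....
which matches the target exactly.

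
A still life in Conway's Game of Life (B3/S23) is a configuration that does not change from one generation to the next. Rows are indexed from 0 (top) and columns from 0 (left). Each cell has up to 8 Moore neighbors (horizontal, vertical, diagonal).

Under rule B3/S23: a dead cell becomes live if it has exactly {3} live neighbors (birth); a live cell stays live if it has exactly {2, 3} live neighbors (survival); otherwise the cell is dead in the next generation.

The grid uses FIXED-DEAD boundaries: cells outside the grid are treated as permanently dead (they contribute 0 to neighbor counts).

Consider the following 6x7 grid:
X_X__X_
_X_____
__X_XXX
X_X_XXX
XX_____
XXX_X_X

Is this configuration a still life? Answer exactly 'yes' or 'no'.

Compute generation 1 and compare to generation 0 (given above):
Generation 1:
_X_____
_XXXX_X
__X_X_X
X_X_X_X
____X_X
X_X____
Cell (0,0) differs: gen0=1 vs gen1=0 -> NOT a still life.

Answer: no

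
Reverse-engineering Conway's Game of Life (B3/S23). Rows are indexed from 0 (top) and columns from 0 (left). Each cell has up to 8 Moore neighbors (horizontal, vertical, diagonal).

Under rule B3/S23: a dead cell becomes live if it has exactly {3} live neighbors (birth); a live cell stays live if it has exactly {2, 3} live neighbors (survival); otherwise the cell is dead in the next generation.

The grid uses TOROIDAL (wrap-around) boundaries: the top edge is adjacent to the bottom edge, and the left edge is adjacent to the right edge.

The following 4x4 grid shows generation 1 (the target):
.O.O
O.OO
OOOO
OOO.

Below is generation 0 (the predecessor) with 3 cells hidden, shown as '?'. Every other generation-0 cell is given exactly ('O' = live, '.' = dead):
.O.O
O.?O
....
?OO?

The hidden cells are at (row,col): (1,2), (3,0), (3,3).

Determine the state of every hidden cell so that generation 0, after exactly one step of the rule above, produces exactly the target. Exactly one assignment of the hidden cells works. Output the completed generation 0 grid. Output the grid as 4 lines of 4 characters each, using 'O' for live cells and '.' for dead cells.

Answer: .O.O
O..O
....
.OO.

Derivation:
Hidden generation-0 cells (in order): (1,2), (3,0), (3,3).
A hidden cell only influences target cells in its own 3x3 neighborhood. Try each of the 2^3 = 8 assignments, step the completed generation 0 forward once under B3/S23, and compare with the target:
  (1,2)=. (3,0)=. (3,3)=. -> step reproduces the target at every cell -> ACCEPT
  (1,2)=. (3,0)=. (3,3)=O -> step gives (0,3)='.' but target has 'O' -> reject
  (1,2)=. (3,0)=O (3,3)=. -> step gives (0,1)='.' but target has 'O' -> reject
  (1,2)=. (3,0)=O (3,3)=O -> step gives (0,1)='.' but target has 'O' -> reject
  (1,2)=O (3,0)=. (3,3)=. -> step gives (0,1)='.' but target has 'O' -> reject
  (1,2)=O (3,0)=. (3,3)=O -> step gives (0,1)='.' but target has 'O' -> reject
  (1,2)=O (3,0)=O (3,3)=. -> step gives (0,1)='.' but target has 'O' -> reject
  (1,2)=O (3,0)=O (3,3)=O -> step gives (0,1)='.' but target has 'O' -> reject
Unique solution: (1,2)=dead, (3,0)=dead, (3,3)=dead.
Check: live-neighbor counts of every cell in the completed generation 0:
5353
3232
3333
3232
Applying B3/S23 to generation 0 with these counts gives:
.O.O
O.OO
OOOO
OOO.
which matches the target exactly.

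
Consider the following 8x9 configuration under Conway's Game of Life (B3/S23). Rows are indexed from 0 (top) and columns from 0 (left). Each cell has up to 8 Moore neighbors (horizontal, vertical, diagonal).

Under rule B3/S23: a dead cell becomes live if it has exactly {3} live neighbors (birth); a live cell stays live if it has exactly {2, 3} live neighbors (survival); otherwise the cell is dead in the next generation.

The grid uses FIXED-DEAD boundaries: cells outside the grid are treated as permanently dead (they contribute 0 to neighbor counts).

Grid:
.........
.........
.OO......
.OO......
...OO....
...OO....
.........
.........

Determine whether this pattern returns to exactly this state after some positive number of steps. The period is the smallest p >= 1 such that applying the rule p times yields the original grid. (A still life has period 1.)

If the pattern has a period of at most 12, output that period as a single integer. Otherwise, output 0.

Answer: 2

Derivation:
Simulating and comparing each generation to the original:
Gen 0 (original, given above): 8 live cells
Gen 1: 6 live cells, differs from original
Gen 2: 8 live cells, MATCHES original -> period = 2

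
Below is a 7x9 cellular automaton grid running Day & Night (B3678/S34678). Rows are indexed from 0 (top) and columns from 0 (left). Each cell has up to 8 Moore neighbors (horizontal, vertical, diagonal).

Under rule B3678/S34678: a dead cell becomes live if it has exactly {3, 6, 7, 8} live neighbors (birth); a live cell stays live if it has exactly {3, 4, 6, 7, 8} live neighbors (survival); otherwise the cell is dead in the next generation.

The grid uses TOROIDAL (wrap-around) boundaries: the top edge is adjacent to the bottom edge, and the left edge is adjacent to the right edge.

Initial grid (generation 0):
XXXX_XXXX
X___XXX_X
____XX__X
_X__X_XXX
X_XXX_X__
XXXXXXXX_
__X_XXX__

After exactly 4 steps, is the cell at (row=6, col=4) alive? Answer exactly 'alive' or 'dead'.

Simulating step by step:
Generation 0 (given above): 38 live cells
Generation 1: 39 live cells
XXXXXXX_X
__X__X_X_
___XXX_XX
__X_XXXXX
XX_X_X_X_
___XXX_XX
_XXXXXXX_
Generation 2: 36 live cells
X_XXXXX_X
__XXX_XX_
__XX__X_X
_XX_X_X__
X__XX_X_X
__X_X_XXX
_XXXXXX__
Generation 3: 31 live cells
__XXXX___
X__X_XX__
___X__X__
_XXXX___X
X___XXXXX
__XX_XX_X
_X_XXX_X_
Generation 4: 30 live cells
_XX_X____
___XXXX__
XX_X___X_
__XXX___X
X__X__X_X
_XXXXXXXX
__XXX____

Cell (6,4) at generation 4: 1 -> alive

Answer: alive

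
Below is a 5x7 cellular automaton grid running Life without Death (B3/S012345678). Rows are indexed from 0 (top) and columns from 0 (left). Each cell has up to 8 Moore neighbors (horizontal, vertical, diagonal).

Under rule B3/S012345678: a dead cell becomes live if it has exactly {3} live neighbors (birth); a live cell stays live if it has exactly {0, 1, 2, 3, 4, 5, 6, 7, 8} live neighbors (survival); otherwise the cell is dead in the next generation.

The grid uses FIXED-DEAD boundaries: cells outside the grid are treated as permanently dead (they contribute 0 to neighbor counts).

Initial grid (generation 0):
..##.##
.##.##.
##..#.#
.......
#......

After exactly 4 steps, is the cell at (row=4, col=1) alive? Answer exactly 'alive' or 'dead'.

Answer: alive

Derivation:
Simulating step by step:
Generation 0 (given above): 13 live cells
Generation 1: 19 live cells
.###.##
###.##.
#####.#
##.....
#......
Generation 2: 22 live cells
####.##
###.##.
#####.#
##.#...
##.....
Generation 3: 24 live cells
####.##
###.##.
#####.#
##.##..
###....
Generation 4: 26 live cells
####.##
###.##.
#####.#
##.###.
####...

Cell (4,1) at generation 4: 1 -> alive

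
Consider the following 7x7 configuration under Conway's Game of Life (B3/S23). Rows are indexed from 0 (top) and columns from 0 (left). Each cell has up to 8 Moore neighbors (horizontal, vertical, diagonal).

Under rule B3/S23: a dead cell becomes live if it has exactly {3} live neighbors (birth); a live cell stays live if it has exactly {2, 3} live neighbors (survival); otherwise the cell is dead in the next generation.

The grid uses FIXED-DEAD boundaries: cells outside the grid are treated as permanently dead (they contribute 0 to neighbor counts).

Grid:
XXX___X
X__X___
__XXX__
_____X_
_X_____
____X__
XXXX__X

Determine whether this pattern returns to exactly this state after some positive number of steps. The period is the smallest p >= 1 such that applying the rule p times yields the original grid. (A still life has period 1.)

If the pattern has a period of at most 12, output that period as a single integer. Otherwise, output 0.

Simulating and comparing each generation to the original:
Gen 0 (original, given above): 17 live cells
Gen 1: 16 live cells, differs from original
Gen 2: 16 live cells, differs from original
Gen 3: 18 live cells, differs from original
Gen 4: 15 live cells, differs from original
Gen 5: 20 live cells, differs from original
Gen 6: 11 live cells, differs from original
Gen 7: 10 live cells, differs from original
Gen 8: 6 live cells, differs from original
Gen 9: 5 live cells, differs from original
Gen 10: 7 live cells, differs from original
Gen 11: 7 live cells, differs from original
Gen 12: 7 live cells, differs from original
No period found within 12 steps.

Answer: 0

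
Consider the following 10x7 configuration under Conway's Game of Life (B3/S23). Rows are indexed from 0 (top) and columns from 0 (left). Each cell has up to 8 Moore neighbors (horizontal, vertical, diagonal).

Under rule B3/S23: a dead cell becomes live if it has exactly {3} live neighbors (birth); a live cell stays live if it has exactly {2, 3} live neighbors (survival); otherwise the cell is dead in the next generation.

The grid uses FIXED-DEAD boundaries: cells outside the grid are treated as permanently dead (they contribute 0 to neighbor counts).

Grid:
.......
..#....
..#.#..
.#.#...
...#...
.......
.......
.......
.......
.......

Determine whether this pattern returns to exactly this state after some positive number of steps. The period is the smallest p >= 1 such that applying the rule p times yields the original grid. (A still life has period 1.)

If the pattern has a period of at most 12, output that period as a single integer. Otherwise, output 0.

Simulating and comparing each generation to the original:
Gen 0 (original, given above): 6 live cells
Gen 1: 6 live cells, differs from original
Gen 2: 6 live cells, MATCHES original -> period = 2

Answer: 2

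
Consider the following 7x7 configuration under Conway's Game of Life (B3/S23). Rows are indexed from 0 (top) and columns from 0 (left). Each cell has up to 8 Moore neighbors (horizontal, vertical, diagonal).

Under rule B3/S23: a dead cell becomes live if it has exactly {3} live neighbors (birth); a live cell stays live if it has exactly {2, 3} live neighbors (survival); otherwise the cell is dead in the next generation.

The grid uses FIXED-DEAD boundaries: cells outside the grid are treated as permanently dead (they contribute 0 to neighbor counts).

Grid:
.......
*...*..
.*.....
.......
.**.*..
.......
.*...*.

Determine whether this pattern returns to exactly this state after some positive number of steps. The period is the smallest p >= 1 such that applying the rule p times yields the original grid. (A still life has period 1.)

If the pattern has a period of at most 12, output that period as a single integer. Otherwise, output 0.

Answer: 0

Derivation:
Simulating and comparing each generation to the original:
Gen 0 (original, given above): 8 live cells
Gen 1: 4 live cells, differs from original
Gen 2: 0 live cells, differs from original
Gen 3: 0 live cells, differs from original
Gen 4: 0 live cells, differs from original
Gen 5: 0 live cells, differs from original
Gen 6: 0 live cells, differs from original
Gen 7: 0 live cells, differs from original
Gen 8: 0 live cells, differs from original
Gen 9: 0 live cells, differs from original
Gen 10: 0 live cells, differs from original
Gen 11: 0 live cells, differs from original
Gen 12: 0 live cells, differs from original
No period found within 12 steps.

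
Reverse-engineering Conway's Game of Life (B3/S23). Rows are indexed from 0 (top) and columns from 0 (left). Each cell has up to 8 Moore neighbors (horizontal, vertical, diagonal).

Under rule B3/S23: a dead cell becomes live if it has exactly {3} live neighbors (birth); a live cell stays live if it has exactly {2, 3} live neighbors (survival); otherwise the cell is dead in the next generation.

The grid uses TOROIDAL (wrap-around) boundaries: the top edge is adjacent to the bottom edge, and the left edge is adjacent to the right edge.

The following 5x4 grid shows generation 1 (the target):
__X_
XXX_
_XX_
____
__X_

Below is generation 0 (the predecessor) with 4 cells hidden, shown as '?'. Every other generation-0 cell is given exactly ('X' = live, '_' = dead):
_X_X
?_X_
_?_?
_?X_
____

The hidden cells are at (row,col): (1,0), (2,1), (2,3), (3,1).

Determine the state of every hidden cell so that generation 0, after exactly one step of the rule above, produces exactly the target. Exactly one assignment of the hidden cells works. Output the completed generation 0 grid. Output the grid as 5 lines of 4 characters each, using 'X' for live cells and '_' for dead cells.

Answer: _X_X
__X_
_X__
__X_
____

Derivation:
Hidden generation-0 cells (in order): (1,0), (2,1), (2,3), (3,1).
A hidden cell only influences target cells in its own 3x3 neighborhood. Try each of the 2^4 = 16 assignments, step the completed generation 0 forward once under B3/S23, and compare with the target:
  (1,0)=_ (2,1)=_ (2,3)=_ (3,1)=_ -> step gives (1,0)='_' but target has 'X' -> reject
  (1,0)=_ (2,1)=_ (2,3)=_ (3,1)=X -> step gives (1,0)='_' but target has 'X' -> reject
  (1,0)=_ (2,1)=_ (2,3)=X (3,1)=_ -> step gives (1,1)='_' but target has 'X' -> reject
  (1,0)=_ (2,1)=_ (2,3)=X (3,1)=X -> step gives (1,1)='_' but target has 'X' -> reject
  (1,0)=_ (2,1)=X (2,3)=_ (3,1)=_ -> step reproduces the target at every cell -> ACCEPT
  (1,0)=_ (2,1)=X (2,3)=_ (3,1)=X -> step gives (2,2)='_' but target has 'X' -> reject
  (1,0)=_ (2,1)=X (2,3)=X (3,1)=_ -> step gives (1,0)='_' but target has 'X' -> reject
  (1,0)=_ (2,1)=X (2,3)=X (3,1)=X -> step gives (1,0)='_' but target has 'X' -> reject
  (1,0)=X (2,1)=_ (2,3)=_ (3,1)=_ -> step gives (0,0)='X' but target has '_' -> reject
  (1,0)=X (2,1)=_ (2,3)=_ (3,1)=X -> step gives (0,0)='X' but target has '_' -> reject
  (1,0)=X (2,1)=_ (2,3)=X (3,1)=_ -> step gives (0,0)='X' but target has '_' -> reject
  (1,0)=X (2,1)=_ (2,3)=X (3,1)=X -> step gives (0,0)='X' but target has '_' -> reject
  (1,0)=X (2,1)=X (2,3)=_ (3,1)=_ -> step gives (0,0)='X' but target has '_' -> reject
  (1,0)=X (2,1)=X (2,3)=_ (3,1)=X -> step gives (0,0)='X' but target has '_' -> reject
  (1,0)=X (2,1)=X (2,3)=X (3,1)=_ -> step gives (0,0)='X' but target has '_' -> reject
  (1,0)=X (2,1)=X (2,3)=X (3,1)=X -> step gives (0,0)='X' but target has '_' -> reject
Unique solution: (1,0)=dead, (2,1)=live, (2,3)=dead, (3,1)=dead.
Check: live-neighbor counts of every cell in the completed generation 0:
2131
3332
1232
1211
2232
Applying B3/S23 to generation 0 with these counts gives:
__X_
XXX_
_XX_
____
__X_
which matches the target exactly.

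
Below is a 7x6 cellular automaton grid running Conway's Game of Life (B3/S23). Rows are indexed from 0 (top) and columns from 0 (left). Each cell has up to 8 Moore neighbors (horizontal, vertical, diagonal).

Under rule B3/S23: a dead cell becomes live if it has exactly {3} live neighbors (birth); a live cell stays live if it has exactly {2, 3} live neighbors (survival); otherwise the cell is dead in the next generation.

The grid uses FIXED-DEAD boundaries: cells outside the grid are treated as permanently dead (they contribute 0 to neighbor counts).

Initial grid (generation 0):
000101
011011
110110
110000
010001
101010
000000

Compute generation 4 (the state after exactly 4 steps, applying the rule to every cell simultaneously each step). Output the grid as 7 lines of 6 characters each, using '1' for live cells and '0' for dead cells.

Simulating step by step:
Generation 0 (given above): 17 live cells
Generation 1: 12 live cells
001101
110001
000111
000010
001000
010000
000000
Generation 2: 9 live cells
011010
010001
000101
000011
000000
000000
000000
Generation 3: 8 live cells
011000
010101
000001
000011
000000
000000
000000
Generation 4: 7 live cells
(generation 4 grid is the final answer)

Answer: 011000
010010
000001
000011
000000
000000
000000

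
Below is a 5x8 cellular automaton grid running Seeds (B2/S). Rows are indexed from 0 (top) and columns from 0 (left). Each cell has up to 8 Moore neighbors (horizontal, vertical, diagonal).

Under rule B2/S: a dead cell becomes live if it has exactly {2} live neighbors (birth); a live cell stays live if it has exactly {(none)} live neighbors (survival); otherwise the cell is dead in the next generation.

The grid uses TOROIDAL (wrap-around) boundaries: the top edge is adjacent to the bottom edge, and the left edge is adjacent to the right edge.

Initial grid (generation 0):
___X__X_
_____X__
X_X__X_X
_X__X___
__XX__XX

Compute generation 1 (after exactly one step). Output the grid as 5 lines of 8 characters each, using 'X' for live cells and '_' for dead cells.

Answer: ________
XXXX____
___X____
________
XX______

Derivation:
Simulating step by step:
Generation 0 (given above): 13 live cells
Generation 1: 7 live cells
(generation 1 grid is the final answer)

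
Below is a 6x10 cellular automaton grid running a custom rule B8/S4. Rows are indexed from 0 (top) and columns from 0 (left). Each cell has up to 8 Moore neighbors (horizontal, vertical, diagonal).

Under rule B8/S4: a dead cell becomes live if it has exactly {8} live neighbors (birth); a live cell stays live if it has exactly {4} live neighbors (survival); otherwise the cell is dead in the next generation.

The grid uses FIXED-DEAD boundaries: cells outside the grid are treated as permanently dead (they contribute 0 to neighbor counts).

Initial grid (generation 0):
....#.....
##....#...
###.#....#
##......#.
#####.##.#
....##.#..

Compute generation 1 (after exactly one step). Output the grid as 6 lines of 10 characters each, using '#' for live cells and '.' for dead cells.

Simulating step by step:
Generation 0 (given above): 23 live cells
Generation 1: 2 live cells
(generation 1 grid is the final answer)

Answer: ..........
.#........
..........
..........
.#........
..........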